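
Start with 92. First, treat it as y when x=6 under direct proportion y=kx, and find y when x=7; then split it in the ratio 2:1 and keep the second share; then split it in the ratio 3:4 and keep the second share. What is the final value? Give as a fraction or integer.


Start with 92.
Step 1: Direct prop: k = (92)/6; new y = k*7 = 92*7/6 = 322/3
Step 2: Split 2:1, second share = 322/3 * 1/3 = 322/9
Step 3: Split 3:4, second share = 322/9 * 4/7 = 184/9
Final result = 184/9

184/9


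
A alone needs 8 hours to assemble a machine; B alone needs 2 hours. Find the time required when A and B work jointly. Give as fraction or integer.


Rate of A = 1/8 job per hour
Rate of B = 1/2 job per hour
Combined rate = 1/8 + 1/2
Find common denominator: (2 + 8)/(8*2) = 10/16
Combined rate = 5/8 job per hour
Time together = 1 / (5/8) = 8/5 hours

8/5


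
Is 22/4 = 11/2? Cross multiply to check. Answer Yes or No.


Cross multiply to check 22/4 = 11/2
Left cross product: 22 * 2 = 44
Right cross product: 4 * 11 = 44
44 = 44
Equal, so proportions match => Yes

Yes


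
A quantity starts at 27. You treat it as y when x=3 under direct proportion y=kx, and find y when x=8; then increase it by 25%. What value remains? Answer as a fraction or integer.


Start with 27.
Step 1: Direct prop: k = (27)/3; new y = k*8 = 27*8/3 = 72
Step 2: Increase by 25%: 72 * 125/100 = 90
Final result = 90

90


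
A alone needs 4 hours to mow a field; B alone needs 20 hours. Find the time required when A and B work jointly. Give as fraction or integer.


Rate of A = 1/4 job per hour
Rate of B = 1/20 job per hour
Combined rate = 1/4 + 1/20
Find common denominator: (20 + 4)/(4*20) = 24/80
Combined rate = 3/10 job per hour
Time together = 1 / (3/10) = 10/3 hours

10/3


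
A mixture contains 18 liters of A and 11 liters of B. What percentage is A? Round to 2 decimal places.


Volume of A = 18 L
Volume of B = 11 L
Total volume = 18 + 11 = 29 L
Percentage of A = (18/29) * 100
= 62.07%

62.07


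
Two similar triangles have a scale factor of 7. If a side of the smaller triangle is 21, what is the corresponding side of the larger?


Similar triangles have proportional sides
Scale factor = 7
Smaller side = 21
Corresponding larger side = 21 * 7
= 147

147


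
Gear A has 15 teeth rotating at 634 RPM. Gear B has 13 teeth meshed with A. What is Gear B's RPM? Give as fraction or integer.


Gear ratio: teeth_A * RPM_A = teeth_B * RPM_B
15 * 634 = 13 * RPM_B
9510 = 13 * RPM_B
RPM_B = 9510 / 13
RPM_B = 9510/13

9510/13


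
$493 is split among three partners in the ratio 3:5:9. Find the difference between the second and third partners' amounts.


Total parts = 3 + 5 + 9 = 17
Value per part = 493 / 17 = 29
Shares: 3*29=87, 5*29=145, 9*29=261
Second share = 145, third share = 261
Difference = |145 - 261| = 116

116


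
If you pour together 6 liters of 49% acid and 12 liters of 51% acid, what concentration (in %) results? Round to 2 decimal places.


Solute in mixture 1 = 49% of 6 L = 6*49/100 = 147/50 L
Solute in mixture 2 = 51% of 12 L = 12*51/100 = 153/25 L
Total solute = 147/50 + 153/25 = 453/50 L
Total volume = 6 + 12 = 18 L
Final concentration = 453/50/18 * 100 = 50.33%

50.33


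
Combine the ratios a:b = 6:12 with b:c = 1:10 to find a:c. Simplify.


Given a:b = 6:12 and b:c = 1:10
Make b consistent. Multiply first ratio by 1: a:b = 6:12
Multiply second ratio by 12: b:c = 12:120
Now b = 12 in both, so a:b:c = 6:12:120
Therefore a:c = 6:120
Simplify by GCD: a:c = 1:20

1:20


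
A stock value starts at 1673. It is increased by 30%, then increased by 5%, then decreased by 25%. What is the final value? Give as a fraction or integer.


Start: 1673
Step 1: increase by 30% => multiply by 130/100
  1673 * 130/100 = 21749/10
Step 2: increase by 5% => multiply by 105/100
  21749/10 * 105/100 = 456729/200
Step 3: decrease by 25% => multiply by 75/100
  456729/200 * 75/100 = 1370187/800
Final value = 1370187/800

1370187/800


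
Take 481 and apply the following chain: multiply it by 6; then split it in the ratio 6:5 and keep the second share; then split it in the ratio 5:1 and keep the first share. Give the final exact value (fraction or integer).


Start with 481.
Step 1: Multiply by 6: 481 * 6 = 2886
Step 2: Split 6:5, second share = 2886 * 5/11 = 14430/11
Step 3: Split 5:1, first share = 14430/11 * 5/6 = 12025/11
Final result = 12025/11

12025/11


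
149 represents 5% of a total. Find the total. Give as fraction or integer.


Given: 149 is 5% of the whole
Set up: 149 = 5/100 * whole
whole = 149 * 100 / 5
whole = 14900 / 5
whole = 2980

2980


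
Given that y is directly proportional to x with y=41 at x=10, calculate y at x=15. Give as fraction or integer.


Direct proportion: y = kx
Find k: k = 41/10 = 41/10
Compute y at x=15: y = 41/10 * 15
y = 123/2

123/2


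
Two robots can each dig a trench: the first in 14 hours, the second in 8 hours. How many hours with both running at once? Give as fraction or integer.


Rate of A = 1/14 job per hour
Rate of B = 1/8 job per hour
Combined rate = 1/14 + 1/8
Find common denominator: (8 + 14)/(14*8) = 22/112
Combined rate = 11/56 job per hour
Time together = 1 / (11/56) = 56/11 hours

56/11


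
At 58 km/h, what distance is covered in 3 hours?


Using distance = speed * time
Speed = 58 km/h
Time = 3 hours
Distance = 58 * 3
= 174 km

174


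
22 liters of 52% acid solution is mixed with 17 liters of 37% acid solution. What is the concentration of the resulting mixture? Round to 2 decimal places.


Solute in mixture 1 = 52% of 22 L = 22*52/100 = 286/25 L
Solute in mixture 2 = 37% of 17 L = 17*37/100 = 629/100 L
Total solute = 286/25 + 629/100 = 1773/100 L
Total volume = 22 + 17 = 39 L
Final concentration = 1773/100/39 * 100 = 45.46%

45.46


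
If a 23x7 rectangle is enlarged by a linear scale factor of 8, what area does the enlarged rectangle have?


Original dimensions: 23 x 7
Enlargement factor = 8
New width = 23 * 8 = 184
New height = 7 * 8 = 56
New area = 184 * 56 = 10304

10304


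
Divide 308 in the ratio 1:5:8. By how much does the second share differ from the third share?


Total parts = 1 + 5 + 8 = 14
Value per part = 308 / 14 = 22
Shares: 1*22=22, 5*22=110, 8*22=176
Second share = 110, third share = 176
Difference = |110 - 176| = 66

66


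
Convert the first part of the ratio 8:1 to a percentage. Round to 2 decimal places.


Total parts = 8 + 1 = 9
First part fraction = 8/9
Percentage = (8/9) * 100
= 0.888889 * 100
= 88.89%

88.89


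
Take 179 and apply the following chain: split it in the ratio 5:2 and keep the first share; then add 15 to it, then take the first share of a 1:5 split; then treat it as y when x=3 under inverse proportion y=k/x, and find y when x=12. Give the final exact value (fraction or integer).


Start with 179.
Step 1: Split 5:2, first share = 179 * 5/7 = 895/7
Step 2: Add 15: 895/7+15=1000/7; split 1:5 first = 1000/7*1/6 = 500/21
Step 3: Inverse prop: k = (500/21)*3; new y = k/12 = 500/21*3/12 = 125/21
Final result = 125/21

125/21


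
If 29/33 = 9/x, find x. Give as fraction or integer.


Setting up: 29/33 = 9/x
Cross multiply: 29 * x = 33 * 9
29x = 297
x = 297/29
x = 297/29

297/29


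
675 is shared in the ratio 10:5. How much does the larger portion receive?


Total parts = 10 + 5 = 15
Value per part = 675 / 15 = 45
First share = 10 * 45 = 450
Second share = 5 * 45 = 225
Larger share = 450

450


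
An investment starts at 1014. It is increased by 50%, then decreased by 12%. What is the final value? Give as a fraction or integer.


Start: 1014
Step 1: increase by 50% => multiply by 150/100
  1014 * 150/100 = 1521
Step 2: decrease by 12% => multiply by 88/100
  1521 * 88/100 = 33462/25
Final value = 33462/25

33462/25


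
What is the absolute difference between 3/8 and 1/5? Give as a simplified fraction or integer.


Simplify: 3/8 = 3/8 and 1/5 = 1/5
Find common denominator: LCD = 40
Convert: 15/40 and 8/40
Difference = |15 - 8|/40 = 7/40
Simplified = 7/40

7/40


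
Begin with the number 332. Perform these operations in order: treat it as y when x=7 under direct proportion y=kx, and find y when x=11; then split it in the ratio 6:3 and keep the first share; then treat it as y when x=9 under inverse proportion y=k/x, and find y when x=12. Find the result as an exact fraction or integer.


Start with 332.
Step 1: Direct prop: k = (332)/7; new y = k*11 = 332*11/7 = 3652/7
Step 2: Split 6:3, first share = 3652/7 * 6/9 = 7304/21
Step 3: Inverse prop: k = (7304/21)*9; new y = k/12 = 7304/21*9/12 = 1826/7
Final result = 1826/7

1826/7


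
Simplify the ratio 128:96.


Find GCD(128, 96)
GCD = 32
Divide both by 32: 128/32 = 4, 96/32 = 3
Simplified ratio = 4:3

4:3


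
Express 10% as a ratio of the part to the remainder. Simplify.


Part = 10%, Remainder = 90%
Ratio = 10:90
GCD(10, 90) = 10
Simplify: 1:9 = 1:9

1:9


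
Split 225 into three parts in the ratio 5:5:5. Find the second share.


Ratio = 5:5:5
Total parts = 5 + 5 + 5 = 15
Value per part = 225 / 15 = 15
First share = 5 * 15 = 75
Middle share = 5 * 15 = 75
Third share = 5 * 15 = 75

75


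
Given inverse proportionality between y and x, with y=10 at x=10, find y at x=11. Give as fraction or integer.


Inverse proportion: y = k/x
Find k: k = 10 * 10 = 100
Compute y at x=11: y = 100/11
y = 100/11

100/11


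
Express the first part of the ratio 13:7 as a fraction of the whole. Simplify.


Total parts = 13 + 7 = 20
First part fraction = 13/20
Simplify: 13/20 = 13/20

13/20


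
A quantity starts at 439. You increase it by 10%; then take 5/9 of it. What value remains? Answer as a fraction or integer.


Start with 439.
Step 1: Increase by 10%: 439 * 110/100 = 4829/10
Step 2: Take 5/9: 4829/10 * 5/9 = 4829/18
Final result = 4829/18

4829/18


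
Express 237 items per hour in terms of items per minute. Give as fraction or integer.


Converting from per hour to per minute
Rate = 237 items per hour
Divide by 60: 237/60
= 79/20 items per minute

79/20


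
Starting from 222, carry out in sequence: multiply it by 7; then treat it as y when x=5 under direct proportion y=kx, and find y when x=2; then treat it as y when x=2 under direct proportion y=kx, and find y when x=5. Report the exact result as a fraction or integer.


Start with 222.
Step 1: Multiply by 7: 222 * 7 = 1554
Step 2: Direct prop: k = (1554)/5; new y = k*2 = 1554*2/5 = 3108/5
Step 3: Direct prop: k = (3108/5)/2; new y = k*5 = 3108/5*5/2 = 1554
Final result = 1554

1554


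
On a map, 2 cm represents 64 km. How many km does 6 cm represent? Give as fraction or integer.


Map scale: 2 cm = 64 km
Measured distance on map = 6 cm
Set up proportion: 6 * 64 / 2
= 384 / 2
= 192 km

192


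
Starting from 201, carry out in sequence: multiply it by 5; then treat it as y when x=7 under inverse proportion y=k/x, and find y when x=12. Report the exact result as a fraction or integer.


Start with 201.
Step 1: Multiply by 5: 201 * 5 = 1005
Step 2: Inverse prop: k = (1005)*7; new y = k/12 = 1005*7/12 = 2345/4
Final result = 2345/4

2345/4


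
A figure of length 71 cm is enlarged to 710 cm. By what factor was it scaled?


Original length = 71 cm
Scaled length = 710 cm
Scale factor = 710 / 71
= 10

10


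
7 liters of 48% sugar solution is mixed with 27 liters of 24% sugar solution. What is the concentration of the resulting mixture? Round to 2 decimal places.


Solute in mixture 1 = 48% of 7 L = 7*48/100 = 84/25 L
Solute in mixture 2 = 24% of 27 L = 27*24/100 = 162/25 L
Total solute = 84/25 + 162/25 = 246/25 L
Total volume = 7 + 27 = 34 L
Final concentration = 246/25/34 * 100 = 28.94%

28.94


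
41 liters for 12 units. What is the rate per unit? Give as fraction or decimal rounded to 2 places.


Total liters = 41
Number of units = 12
Unit rate = 41 / 12
= 3.42 liters per unit

3.42


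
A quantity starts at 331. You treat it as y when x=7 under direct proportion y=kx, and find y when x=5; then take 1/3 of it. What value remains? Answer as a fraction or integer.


Start with 331.
Step 1: Direct prop: k = (331)/7; new y = k*5 = 331*5/7 = 1655/7
Step 2: Take 1/3: 1655/7 * 1/3 = 1655/21
Final result = 1655/21

1655/21


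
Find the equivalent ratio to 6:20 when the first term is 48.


Original ratio: 6:20
First term target: 48
Scale factor = 48 / 6 = 8
Multiply second term: 20 * 8 = 160
Equivalent ratio = 48:160

48:160


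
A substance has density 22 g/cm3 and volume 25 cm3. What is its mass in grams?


Using mass = density * volume
Density = 22 g/cm3
Volume = 25 cm3
Mass = 22 * 25
= 550 g

550


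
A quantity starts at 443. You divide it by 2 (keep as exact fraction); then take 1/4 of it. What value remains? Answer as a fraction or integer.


Start with 443.
Step 1: Divide by 2: 443 / 2 = 443/2
Step 2: Take 1/4: 443/2 * 1/4 = 443/8
Final result = 443/8

443/8


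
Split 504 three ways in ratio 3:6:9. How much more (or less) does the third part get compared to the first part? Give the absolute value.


Total parts = 3 + 6 + 9 = 18
Value per part = 504 / 18 = 28
Shares: 3*28=84, 6*28=168, 9*28=252
Third share = 252, first share = 84
Difference = |252 - 84| = 168

168


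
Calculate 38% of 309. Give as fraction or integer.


Compute 38% of 309
Convert percentage: 38% = 38/100
Multiply: 309 * 38/100
= 11742/100
= 5871/50

5871/50


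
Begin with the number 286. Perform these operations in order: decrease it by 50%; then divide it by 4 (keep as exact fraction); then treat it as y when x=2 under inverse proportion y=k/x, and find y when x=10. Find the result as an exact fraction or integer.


Start with 286.
Step 1: Decrease by 50%: 286 * 50/100 = 143
Step 2: Divide by 4: 143 / 4 = 143/4
Step 3: Inverse prop: k = (143/4)*2; new y = k/10 = 143/4*2/10 = 143/20
Final result = 143/20

143/20


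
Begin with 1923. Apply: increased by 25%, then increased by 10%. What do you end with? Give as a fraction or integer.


Start: 1923
Step 1: increase by 25% => multiply by 125/100
  1923 * 125/100 = 9615/4
Step 2: increase by 10% => multiply by 110/100
  9615/4 * 110/100 = 21153/8
Final value = 21153/8

21153/8


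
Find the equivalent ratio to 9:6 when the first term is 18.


Original ratio: 9:6
First term target: 18
Scale factor = 18 / 9 = 2
Multiply second term: 6 * 2 = 12
Equivalent ratio = 18:12

18:12


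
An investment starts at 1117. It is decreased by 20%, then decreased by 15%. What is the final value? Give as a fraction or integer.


Start: 1117
Step 1: decrease by 20% => multiply by 80/100
  1117 * 80/100 = 4468/5
Step 2: decrease by 15% => multiply by 85/100
  4468/5 * 85/100 = 18989/25
Final value = 18989/25

18989/25


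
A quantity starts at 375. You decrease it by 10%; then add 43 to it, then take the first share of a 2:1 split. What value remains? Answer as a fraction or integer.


Start with 375.
Step 1: Decrease by 10%: 375 * 90/100 = 675/2
Step 2: Add 43: 675/2+43=761/2; split 2:1 first = 761/2*2/3 = 761/3
Final result = 761/3

761/3


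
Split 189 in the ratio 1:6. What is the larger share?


Total parts = 1 + 6 = 7
Value per part = 189 / 7 = 27
First share = 1 * 27 = 27
Second share = 6 * 27 = 162
Larger share = 162

162


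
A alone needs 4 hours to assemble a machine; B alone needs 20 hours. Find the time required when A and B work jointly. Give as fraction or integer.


Rate of A = 1/4 job per hour
Rate of B = 1/20 job per hour
Combined rate = 1/4 + 1/20
Find common denominator: (20 + 4)/(4*20) = 24/80
Combined rate = 3/10 job per hour
Time together = 1 / (3/10) = 10/3 hours

10/3


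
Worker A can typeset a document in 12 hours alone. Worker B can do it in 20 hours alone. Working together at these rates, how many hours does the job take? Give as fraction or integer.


Rate of A = 1/12 job per hour
Rate of B = 1/20 job per hour
Combined rate = 1/12 + 1/20
Find common denominator: (20 + 12)/(12*20) = 32/240
Combined rate = 2/15 job per hour
Time together = 1 / (2/15) = 15/2 hours

15/2


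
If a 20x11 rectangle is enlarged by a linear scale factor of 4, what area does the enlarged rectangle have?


Original dimensions: 20 x 11
Enlargement factor = 4
New width = 20 * 4 = 80
New height = 11 * 4 = 44
New area = 80 * 44 = 3520

3520


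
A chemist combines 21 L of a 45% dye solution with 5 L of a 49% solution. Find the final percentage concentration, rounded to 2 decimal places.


Solute in mixture 1 = 45% of 21 L = 21*45/100 = 189/20 L
Solute in mixture 2 = 49% of 5 L = 5*49/100 = 49/20 L
Total solute = 189/20 + 49/20 = 119/10 L
Total volume = 21 + 5 = 26 L
Final concentration = 119/10/26 * 100 = 45.77%

45.77


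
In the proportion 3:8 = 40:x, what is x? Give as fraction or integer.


Setting up: 3/8 = 40/x
Cross multiply: 3 * x = 8 * 40
3x = 320
x = 320/3
x = 320/3

320/3


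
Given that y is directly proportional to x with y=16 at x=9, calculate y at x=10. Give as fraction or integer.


Direct proportion: y = kx
Find k: k = 16/9 = 16/9
Compute y at x=10: y = 16/9 * 10
y = 160/9

160/9


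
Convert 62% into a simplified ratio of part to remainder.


Part = 62%, Remainder = 38%
Ratio = 62:38
GCD(62, 38) = 2
Simplify: 31:19 = 31:19

31:19


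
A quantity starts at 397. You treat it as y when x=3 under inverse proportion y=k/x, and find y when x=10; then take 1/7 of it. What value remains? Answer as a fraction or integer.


Start with 397.
Step 1: Inverse prop: k = (397)*3; new y = k/10 = 397*3/10 = 1191/10
Step 2: Take 1/7: 1191/10 * 1/7 = 1191/70
Final result = 1191/70

1191/70


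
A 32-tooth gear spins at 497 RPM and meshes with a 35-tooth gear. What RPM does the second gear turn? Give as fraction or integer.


Gear ratio: teeth_A * RPM_A = teeth_B * RPM_B
32 * 497 = 35 * RPM_B
15904 = 35 * RPM_B
RPM_B = 15904 / 35
RPM_B = 2272/5

2272/5


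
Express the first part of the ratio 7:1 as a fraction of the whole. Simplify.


Total parts = 7 + 1 = 8
First part fraction = 7/8
Simplify: 7/8 = 7/8

7/8


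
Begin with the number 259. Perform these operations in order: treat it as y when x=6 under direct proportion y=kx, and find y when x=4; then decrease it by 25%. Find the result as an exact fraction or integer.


Start with 259.
Step 1: Direct prop: k = (259)/6; new y = k*4 = 259*4/6 = 518/3
Step 2: Decrease by 25%: 518/3 * 75/100 = 259/2
Final result = 259/2

259/2


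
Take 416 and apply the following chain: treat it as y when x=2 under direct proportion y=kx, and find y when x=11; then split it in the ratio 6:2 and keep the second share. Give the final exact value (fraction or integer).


Start with 416.
Step 1: Direct prop: k = (416)/2; new y = k*11 = 416*11/2 = 2288
Step 2: Split 6:2, second share = 2288 * 2/8 = 572
Final result = 572

572


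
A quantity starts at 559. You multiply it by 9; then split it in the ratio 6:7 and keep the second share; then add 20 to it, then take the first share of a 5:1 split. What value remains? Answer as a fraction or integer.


Start with 559.
Step 1: Multiply by 9: 559 * 9 = 5031
Step 2: Split 6:7, second share = 5031 * 7/13 = 2709
Step 3: Add 20: 2709+20=2729; split 5:1 first = 2729*5/6 = 13645/6
Final result = 13645/6

13645/6


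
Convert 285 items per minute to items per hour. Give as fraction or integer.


Converting from per minute to per hour
Rate = 285 items per minute
Multiply by 60: 285 * 60
= 17100 items per hour

17100


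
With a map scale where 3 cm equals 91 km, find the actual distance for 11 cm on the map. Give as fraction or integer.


Map scale: 3 cm = 91 km
Measured distance on map = 11 cm
Set up proportion: 11 * 91 / 3
= 1001 / 3
= 1001/3 km

1001/3


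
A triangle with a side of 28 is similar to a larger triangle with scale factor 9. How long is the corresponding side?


Similar triangles have proportional sides
Scale factor = 9
Smaller side = 28
Corresponding larger side = 28 * 9
= 252

252


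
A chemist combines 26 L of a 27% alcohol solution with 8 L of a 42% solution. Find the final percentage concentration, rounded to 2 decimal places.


Solute in mixture 1 = 27% of 26 L = 26*27/100 = 351/50 L
Solute in mixture 2 = 42% of 8 L = 8*42/100 = 84/25 L
Total solute = 351/50 + 84/25 = 519/50 L
Total volume = 26 + 8 = 34 L
Final concentration = 519/50/34 * 100 = 30.53%

30.53


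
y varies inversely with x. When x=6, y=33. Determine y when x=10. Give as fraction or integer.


Inverse proportion: y = k/x
Find k: k = 6 * 33 = 198
Compute y at x=10: y = 198/10
y = 99/5

99/5


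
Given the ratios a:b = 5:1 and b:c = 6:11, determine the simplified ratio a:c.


Given a:b = 5:1 and b:c = 6:11
Make b consistent. Multiply first ratio by 6: a:b = 30:6
Multiply second ratio by 1: b:c = 6:11
Now b = 6 in both, so a:b:c = 30:6:11
Therefore a:c = 30:11
Simplify by GCD: a:c = 30:11

30:11


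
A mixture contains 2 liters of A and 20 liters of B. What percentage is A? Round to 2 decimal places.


Volume of A = 2 L
Volume of B = 20 L
Total volume = 2 + 20 = 22 L
Percentage of A = (2/22) * 100
= 9.09%

9.09


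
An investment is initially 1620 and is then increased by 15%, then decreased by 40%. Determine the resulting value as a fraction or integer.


Start: 1620
Step 1: increase by 15% => multiply by 115/100
  1620 * 115/100 = 1863
Step 2: decrease by 40% => multiply by 60/100
  1863 * 60/100 = 5589/5
Final value = 5589/5

5589/5


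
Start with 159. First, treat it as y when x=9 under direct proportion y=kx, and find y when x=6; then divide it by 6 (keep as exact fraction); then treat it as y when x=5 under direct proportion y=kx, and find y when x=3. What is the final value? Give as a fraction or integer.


Start with 159.
Step 1: Direct prop: k = (159)/9; new y = k*6 = 159*6/9 = 106
Step 2: Divide by 6: 106 / 6 = 53/3
Step 3: Direct prop: k = (53/3)/5; new y = k*3 = 53/3*3/5 = 53/5
Final result = 53/5

53/5


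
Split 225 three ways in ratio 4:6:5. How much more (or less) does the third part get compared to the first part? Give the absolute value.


Total parts = 4 + 6 + 5 = 15
Value per part = 225 / 15 = 15
Shares: 4*15=60, 6*15=90, 5*15=75
Third share = 75, first share = 60
Difference = |75 - 60| = 15

15


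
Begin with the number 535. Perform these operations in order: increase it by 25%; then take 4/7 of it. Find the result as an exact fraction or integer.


Start with 535.
Step 1: Increase by 25%: 535 * 125/100 = 2675/4
Step 2: Take 4/7: 2675/4 * 4/7 = 2675/7
Final result = 2675/7

2675/7


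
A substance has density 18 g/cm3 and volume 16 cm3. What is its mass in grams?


Using mass = density * volume
Density = 18 g/cm3
Volume = 16 cm3
Mass = 18 * 16
= 288 g

288


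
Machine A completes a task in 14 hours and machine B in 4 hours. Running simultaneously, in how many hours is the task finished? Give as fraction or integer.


Rate of A = 1/14 job per hour
Rate of B = 1/4 job per hour
Combined rate = 1/14 + 1/4
Find common denominator: (4 + 14)/(14*4) = 18/56
Combined rate = 9/28 job per hour
Time together = 1 / (9/28) = 28/9 hours

28/9


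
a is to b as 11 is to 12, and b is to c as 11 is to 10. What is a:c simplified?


Given a:b = 11:12 and b:c = 11:10
Make b consistent. Multiply first ratio by 11: a:b = 121:132
Multiply second ratio by 12: b:c = 132:120
Now b = 132 in both, so a:b:c = 121:132:120
Therefore a:c = 121:120
Simplify by GCD: a:c = 121:120

121:120


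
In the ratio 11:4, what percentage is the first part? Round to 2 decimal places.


Total parts = 11 + 4 = 15
First part fraction = 11/15
Percentage = (11/15) * 100
= 0.733333 * 100
= 73.33%

73.33


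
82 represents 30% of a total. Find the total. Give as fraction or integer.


Given: 82 is 30% of the whole
Set up: 82 = 30/100 * whole
whole = 82 * 100 / 30
whole = 8200 / 30
whole = 820/3

820/3


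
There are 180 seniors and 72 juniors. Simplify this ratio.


Find GCD(180, 72)
GCD = 36
Divide both by 36: 180/36 = 5, 72/36 = 2
Simplified ratio = 5:2

5:2


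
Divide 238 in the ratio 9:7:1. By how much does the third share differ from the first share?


Total parts = 9 + 7 + 1 = 17
Value per part = 238 / 17 = 14
Shares: 9*14=126, 7*14=98, 1*14=14
Third share = 14, first share = 126
Difference = |14 - 126| = 112

112


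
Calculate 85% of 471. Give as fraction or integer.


Compute 85% of 471
Convert percentage: 85% = 85/100
Multiply: 471 * 85/100
= 40035/100
= 8007/20

8007/20


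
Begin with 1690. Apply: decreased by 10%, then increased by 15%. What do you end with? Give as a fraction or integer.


Start: 1690
Step 1: decrease by 10% => multiply by 90/100
  1690 * 90/100 = 1521
Step 2: increase by 15% => multiply by 115/100
  1521 * 115/100 = 34983/20
Final value = 34983/20

34983/20


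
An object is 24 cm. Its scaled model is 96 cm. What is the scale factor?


Original length = 24 cm
Scaled length = 96 cm
Scale factor = 96 / 24
= 4

4


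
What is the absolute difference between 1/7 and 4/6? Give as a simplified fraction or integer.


Simplify: 1/7 = 1/7 and 4/6 = 2/3
Find common denominator: LCD = 21
Convert: 3/21 and 14/21
Difference = |3 - 14|/21 = 11/21
Simplified = 11/21

11/21


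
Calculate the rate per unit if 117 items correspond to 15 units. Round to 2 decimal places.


Total items = 117
Number of units = 15
Unit rate = 117 / 15
= 7.80 items per unit

7.80


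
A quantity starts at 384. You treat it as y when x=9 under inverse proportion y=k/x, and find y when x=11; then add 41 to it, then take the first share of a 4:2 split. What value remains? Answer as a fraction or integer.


Start with 384.
Step 1: Inverse prop: k = (384)*9; new y = k/11 = 384*9/11 = 3456/11
Step 2: Add 41: 3456/11+41=3907/11; split 4:2 first = 3907/11*4/6 = 7814/33
Final result = 7814/33

7814/33


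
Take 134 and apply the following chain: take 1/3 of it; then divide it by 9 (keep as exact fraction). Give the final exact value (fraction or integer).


Start with 134.
Step 1: Take 1/3: 134 * 1/3 = 134/3
Step 2: Divide by 9: 134/3 / 9 = 134/27
Final result = 134/27

134/27


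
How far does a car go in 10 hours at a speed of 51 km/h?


Using distance = speed * time
Speed = 51 km/h
Time = 10 hours
Distance = 51 * 10
= 510 km

510


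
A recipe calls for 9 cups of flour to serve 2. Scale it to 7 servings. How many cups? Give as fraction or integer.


Original: 9 cups for 2 servings
Target servings = 7
Scaling factor = 7/2
New amount = 9 * 7/2
= 63/2
= 63/2 cups

63/2


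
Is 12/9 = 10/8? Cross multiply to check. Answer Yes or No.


Cross multiply to check 12/9 = 10/8
Left cross product: 12 * 8 = 96
Right cross product: 9 * 10 = 90
96 != 90
Not equal, so proportions differ => No

No


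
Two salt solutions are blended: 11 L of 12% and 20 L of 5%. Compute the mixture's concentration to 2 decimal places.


Solute in mixture 1 = 12% of 11 L = 11*12/100 = 33/25 L
Solute in mixture 2 = 5% of 20 L = 20*5/100 = 1 L
Total solute = 33/25 + 1 = 58/25 L
Total volume = 11 + 20 = 31 L
Final concentration = 58/25/31 * 100 = 7.48%

7.48


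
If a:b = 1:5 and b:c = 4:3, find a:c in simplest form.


Given a:b = 1:5 and b:c = 4:3
Make b consistent. Multiply first ratio by 4: a:b = 4:20
Multiply second ratio by 5: b:c = 20:15
Now b = 20 in both, so a:b:c = 4:20:15
Therefore a:c = 4:15
Simplify by GCD: a:c = 4:15

4:15


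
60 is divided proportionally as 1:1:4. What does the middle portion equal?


Ratio = 1:1:4
Total parts = 1 + 1 + 4 = 6
Value per part = 60 / 6 = 10
First share = 1 * 10 = 10
Middle share = 1 * 10 = 10
Third share = 4 * 10 = 40

10


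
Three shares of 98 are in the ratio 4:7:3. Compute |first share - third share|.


Total parts = 4 + 7 + 3 = 14
Value per part = 98 / 14 = 7
Shares: 4*7=28, 7*7=49, 3*7=21
First share = 28, third share = 21
Difference = |28 - 21| = 7

7


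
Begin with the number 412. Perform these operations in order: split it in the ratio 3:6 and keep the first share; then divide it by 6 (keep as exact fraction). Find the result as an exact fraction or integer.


Start with 412.
Step 1: Split 3:6, first share = 412 * 3/9 = 412/3
Step 2: Divide by 6: 412/3 / 6 = 206/9
Final result = 206/9

206/9


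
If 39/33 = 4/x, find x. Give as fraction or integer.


Setting up: 39/33 = 4/x
Cross multiply: 39 * x = 33 * 4
39x = 132
x = 132/39
x = 44/13

44/13


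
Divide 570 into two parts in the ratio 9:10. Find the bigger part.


Total parts = 9 + 10 = 19
Value per part = 570 / 19 = 30
First share = 9 * 30 = 270
Second share = 10 * 30 = 300
Larger share = 300

300


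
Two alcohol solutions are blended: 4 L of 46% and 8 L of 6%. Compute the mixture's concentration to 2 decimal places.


Solute in mixture 1 = 46% of 4 L = 4*46/100 = 46/25 L
Solute in mixture 2 = 6% of 8 L = 8*6/100 = 12/25 L
Total solute = 46/25 + 12/25 = 58/25 L
Total volume = 4 + 8 = 12 L
Final concentration = 58/25/12 * 100 = 19.33%

19.33


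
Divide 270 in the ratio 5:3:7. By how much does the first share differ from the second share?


Total parts = 5 + 3 + 7 = 15
Value per part = 270 / 15 = 18
Shares: 5*18=90, 3*18=54, 7*18=126
First share = 90, second share = 54
Difference = |90 - 54| = 36

36


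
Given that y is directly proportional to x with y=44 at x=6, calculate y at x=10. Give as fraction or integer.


Direct proportion: y = kx
Find k: k = 44/6 = 22/3
Compute y at x=10: y = 22/3 * 10
y = 220/3

220/3


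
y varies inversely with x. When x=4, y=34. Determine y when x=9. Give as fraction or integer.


Inverse proportion: y = k/x
Find k: k = 4 * 34 = 136
Compute y at x=9: y = 136/9
y = 136/9

136/9


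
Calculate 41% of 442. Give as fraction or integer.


Compute 41% of 442
Convert percentage: 41% = 41/100
Multiply: 442 * 41/100
= 18122/100
= 9061/50

9061/50


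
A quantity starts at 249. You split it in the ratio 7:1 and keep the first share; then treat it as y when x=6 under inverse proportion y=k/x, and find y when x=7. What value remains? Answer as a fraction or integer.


Start with 249.
Step 1: Split 7:1, first share = 249 * 7/8 = 1743/8
Step 2: Inverse prop: k = (1743/8)*6; new y = k/7 = 1743/8*6/7 = 747/4
Final result = 747/4

747/4


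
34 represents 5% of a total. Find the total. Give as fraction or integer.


Given: 34 is 5% of the whole
Set up: 34 = 5/100 * whole
whole = 34 * 100 / 5
whole = 3400 / 5
whole = 680

680


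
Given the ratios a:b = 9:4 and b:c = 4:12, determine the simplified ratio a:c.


Given a:b = 9:4 and b:c = 4:12
Make b consistent. Multiply first ratio by 4: a:b = 36:16
Multiply second ratio by 4: b:c = 16:48
Now b = 16 in both, so a:b:c = 36:16:48
Therefore a:c = 36:48
Simplify by GCD: a:c = 3:4

3:4


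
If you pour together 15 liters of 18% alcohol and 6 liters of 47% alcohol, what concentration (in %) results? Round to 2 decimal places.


Solute in mixture 1 = 18% of 15 L = 15*18/100 = 27/10 L
Solute in mixture 2 = 47% of 6 L = 6*47/100 = 141/50 L
Total solute = 27/10 + 141/50 = 138/25 L
Total volume = 15 + 6 = 21 L
Final concentration = 138/25/21 * 100 = 26.29%

26.29


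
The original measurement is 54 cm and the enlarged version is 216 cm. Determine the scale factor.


Original length = 54 cm
Scaled length = 216 cm
Scale factor = 216 / 54
= 4

4


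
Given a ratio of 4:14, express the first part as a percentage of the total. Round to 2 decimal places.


Total parts = 4 + 14 = 18
First part fraction = 4/18
Percentage = (4/18) * 100
= 0.222222 * 100
= 22.22%

22.22


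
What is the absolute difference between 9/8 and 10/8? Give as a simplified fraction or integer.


Simplify: 9/8 = 9/8 and 10/8 = 5/4
Find common denominator: LCD = 8
Convert: 9/8 and 10/8
Difference = |9 - 10|/8 = 1/8
Simplified = 1/8

1/8


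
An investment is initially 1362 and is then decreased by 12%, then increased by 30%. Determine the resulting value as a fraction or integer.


Start: 1362
Step 1: decrease by 12% => multiply by 88/100
  1362 * 88/100 = 29964/25
Step 2: increase by 30% => multiply by 130/100
  29964/25 * 130/100 = 194766/125
Final value = 194766/125

194766/125


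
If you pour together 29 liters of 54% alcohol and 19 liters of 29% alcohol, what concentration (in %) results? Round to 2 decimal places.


Solute in mixture 1 = 54% of 29 L = 29*54/100 = 783/50 L
Solute in mixture 2 = 29% of 19 L = 19*29/100 = 551/100 L
Total solute = 783/50 + 551/100 = 2117/100 L
Total volume = 29 + 19 = 48 L
Final concentration = 2117/100/48 * 100 = 44.10%

44.10


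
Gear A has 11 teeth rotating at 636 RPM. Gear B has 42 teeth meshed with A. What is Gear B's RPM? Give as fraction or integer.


Gear ratio: teeth_A * RPM_A = teeth_B * RPM_B
11 * 636 = 42 * RPM_B
6996 = 42 * RPM_B
RPM_B = 6996 / 42
RPM_B = 1166/7

1166/7


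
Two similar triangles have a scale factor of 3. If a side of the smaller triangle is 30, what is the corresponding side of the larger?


Similar triangles have proportional sides
Scale factor = 3
Smaller side = 30
Corresponding larger side = 30 * 3
= 90

90


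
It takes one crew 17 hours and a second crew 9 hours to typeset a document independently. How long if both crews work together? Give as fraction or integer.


Rate of A = 1/17 job per hour
Rate of B = 1/9 job per hour
Combined rate = 1/17 + 1/9
Find common denominator: (9 + 17)/(17*9) = 26/153
Combined rate = 26/153 job per hour
Time together = 1 / (26/153) = 153/26 hours

153/26


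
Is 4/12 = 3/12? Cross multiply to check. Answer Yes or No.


Cross multiply to check 4/12 = 3/12
Left cross product: 4 * 12 = 48
Right cross product: 12 * 3 = 36
48 != 36
Not equal, so proportions differ => No

No


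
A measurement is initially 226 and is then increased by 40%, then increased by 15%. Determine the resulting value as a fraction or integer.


Start: 226
Step 1: increase by 40% => multiply by 140/100
  226 * 140/100 = 1582/5
Step 2: increase by 15% => multiply by 115/100
  1582/5 * 115/100 = 18193/50
Final value = 18193/50

18193/50


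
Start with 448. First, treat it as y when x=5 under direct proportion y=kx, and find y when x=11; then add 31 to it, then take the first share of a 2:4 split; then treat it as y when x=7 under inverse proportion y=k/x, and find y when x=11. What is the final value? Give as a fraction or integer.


Start with 448.
Step 1: Direct prop: k = (448)/5; new y = k*11 = 448*11/5 = 4928/5
Step 2: Add 31: 4928/5+31=5083/5; split 2:4 first = 5083/5*2/6 = 5083/15
Step 3: Inverse prop: k = (5083/15)*7; new y = k/11 = 5083/15*7/11 = 35581/165
Final result = 35581/165

35581/165


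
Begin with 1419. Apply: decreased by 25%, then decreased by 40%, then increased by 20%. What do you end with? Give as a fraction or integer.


Start: 1419
Step 1: decrease by 25% => multiply by 75/100
  1419 * 75/100 = 4257/4
Step 2: decrease by 40% => multiply by 60/100
  4257/4 * 60/100 = 12771/20
Step 3: increase by 20% => multiply by 120/100
  12771/20 * 120/100 = 38313/50
Final value = 38313/50

38313/50


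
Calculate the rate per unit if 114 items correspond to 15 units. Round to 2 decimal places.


Total items = 114
Number of units = 15
Unit rate = 114 / 15
= 7.60 items per unit

7.60


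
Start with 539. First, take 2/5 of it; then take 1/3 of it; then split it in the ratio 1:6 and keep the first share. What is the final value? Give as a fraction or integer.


Start with 539.
Step 1: Take 2/5: 539 * 2/5 = 1078/5
Step 2: Take 1/3: 1078/5 * 1/3 = 1078/15
Step 3: Split 1:6, first share = 1078/15 * 1/7 = 154/15
Final result = 154/15

154/15


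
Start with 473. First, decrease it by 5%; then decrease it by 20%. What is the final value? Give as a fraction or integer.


Start with 473.
Step 1: Decrease by 5%: 473 * 95/100 = 8987/20
Step 2: Decrease by 20%: 8987/20 * 80/100 = 8987/25
Final result = 8987/25

8987/25


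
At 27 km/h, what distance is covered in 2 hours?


Using distance = speed * time
Speed = 27 km/h
Time = 2 hours
Distance = 27 * 2
= 54 km

54


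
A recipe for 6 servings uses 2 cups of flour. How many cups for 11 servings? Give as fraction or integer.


Original: 2 cups for 6 servings
Target servings = 11
Scaling factor = 11/6
New amount = 2 * 11/6
= 22/6
= 11/3 cups

11/3


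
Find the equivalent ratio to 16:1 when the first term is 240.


Original ratio: 16:1
First term target: 240
Scale factor = 240 / 16 = 15
Multiply second term: 1 * 15 = 15
Equivalent ratio = 240:15

240:15


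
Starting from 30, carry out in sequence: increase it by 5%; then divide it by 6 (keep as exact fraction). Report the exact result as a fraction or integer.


Start with 30.
Step 1: Increase by 5%: 30 * 105/100 = 63/2
Step 2: Divide by 6: 63/2 / 6 = 21/4
Final result = 21/4

21/4


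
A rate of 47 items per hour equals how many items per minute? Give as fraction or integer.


Converting from per hour to per minute
Rate = 47 items per hour
Divide by 60: 47/60
= 47/60 items per minute

47/60


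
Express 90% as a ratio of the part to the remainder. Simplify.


Part = 90%, Remainder = 10%
Ratio = 90:10
GCD(90, 10) = 10
Simplify: 9:1 = 9:1

9:1


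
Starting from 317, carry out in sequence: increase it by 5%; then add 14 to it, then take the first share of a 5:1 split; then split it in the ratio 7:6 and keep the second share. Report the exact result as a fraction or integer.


Start with 317.
Step 1: Increase by 5%: 317 * 105/100 = 6657/20
Step 2: Add 14: 6657/20+14=6937/20; split 5:1 first = 6937/20*5/6 = 6937/24
Step 3: Split 7:6, second share = 6937/24 * 6/13 = 6937/52
Final result = 6937/52

6937/52


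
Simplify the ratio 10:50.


Find GCD(10, 50)
GCD = 10
Divide both by 10: 10/10 = 1, 50/10 = 5
Simplified ratio = 1:5

1:5


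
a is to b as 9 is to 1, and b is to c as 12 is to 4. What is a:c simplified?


Given a:b = 9:1 and b:c = 12:4
Make b consistent. Multiply first ratio by 12: a:b = 108:12
Multiply second ratio by 1: b:c = 12:4
Now b = 12 in both, so a:b:c = 108:12:4
Therefore a:c = 108:4
Simplify by GCD: a:c = 27:1

27:1


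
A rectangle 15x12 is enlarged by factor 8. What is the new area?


Original dimensions: 15 x 12
Enlargement factor = 8
New width = 15 * 8 = 120
New height = 12 * 8 = 96
New area = 120 * 96 = 11520

11520


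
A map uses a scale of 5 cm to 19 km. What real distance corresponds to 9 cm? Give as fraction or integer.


Map scale: 5 cm = 19 km
Measured distance on map = 9 cm
Set up proportion: 9 * 19 / 5
= 171 / 5
= 171/5 km

171/5


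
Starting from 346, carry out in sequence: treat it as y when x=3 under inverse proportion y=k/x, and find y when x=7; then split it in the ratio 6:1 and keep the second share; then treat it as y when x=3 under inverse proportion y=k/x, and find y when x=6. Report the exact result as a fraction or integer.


Start with 346.
Step 1: Inverse prop: k = (346)*3; new y = k/7 = 346*3/7 = 1038/7
Step 2: Split 6:1, second share = 1038/7 * 1/7 = 1038/49
Step 3: Inverse prop: k = (1038/49)*3; new y = k/6 = 1038/49*3/6 = 519/49
Final result = 519/49

519/49


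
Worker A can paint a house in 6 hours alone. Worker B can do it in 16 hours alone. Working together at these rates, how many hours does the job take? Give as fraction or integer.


Rate of A = 1/6 job per hour
Rate of B = 1/16 job per hour
Combined rate = 1/6 + 1/16
Find common denominator: (16 + 6)/(6*16) = 22/96
Combined rate = 11/48 job per hour
Time together = 1 / (11/48) = 48/11 hours

48/11


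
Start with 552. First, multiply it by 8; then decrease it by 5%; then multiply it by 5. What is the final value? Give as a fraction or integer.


Start with 552.
Step 1: Multiply by 8: 552 * 8 = 4416
Step 2: Decrease by 5%: 4416 * 95/100 = 20976/5
Step 3: Multiply by 5: 20976/5 * 5 = 20976
Final result = 20976

20976


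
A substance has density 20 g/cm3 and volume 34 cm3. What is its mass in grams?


Using mass = density * volume
Density = 20 g/cm3
Volume = 34 cm3
Mass = 20 * 34
= 680 g

680
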